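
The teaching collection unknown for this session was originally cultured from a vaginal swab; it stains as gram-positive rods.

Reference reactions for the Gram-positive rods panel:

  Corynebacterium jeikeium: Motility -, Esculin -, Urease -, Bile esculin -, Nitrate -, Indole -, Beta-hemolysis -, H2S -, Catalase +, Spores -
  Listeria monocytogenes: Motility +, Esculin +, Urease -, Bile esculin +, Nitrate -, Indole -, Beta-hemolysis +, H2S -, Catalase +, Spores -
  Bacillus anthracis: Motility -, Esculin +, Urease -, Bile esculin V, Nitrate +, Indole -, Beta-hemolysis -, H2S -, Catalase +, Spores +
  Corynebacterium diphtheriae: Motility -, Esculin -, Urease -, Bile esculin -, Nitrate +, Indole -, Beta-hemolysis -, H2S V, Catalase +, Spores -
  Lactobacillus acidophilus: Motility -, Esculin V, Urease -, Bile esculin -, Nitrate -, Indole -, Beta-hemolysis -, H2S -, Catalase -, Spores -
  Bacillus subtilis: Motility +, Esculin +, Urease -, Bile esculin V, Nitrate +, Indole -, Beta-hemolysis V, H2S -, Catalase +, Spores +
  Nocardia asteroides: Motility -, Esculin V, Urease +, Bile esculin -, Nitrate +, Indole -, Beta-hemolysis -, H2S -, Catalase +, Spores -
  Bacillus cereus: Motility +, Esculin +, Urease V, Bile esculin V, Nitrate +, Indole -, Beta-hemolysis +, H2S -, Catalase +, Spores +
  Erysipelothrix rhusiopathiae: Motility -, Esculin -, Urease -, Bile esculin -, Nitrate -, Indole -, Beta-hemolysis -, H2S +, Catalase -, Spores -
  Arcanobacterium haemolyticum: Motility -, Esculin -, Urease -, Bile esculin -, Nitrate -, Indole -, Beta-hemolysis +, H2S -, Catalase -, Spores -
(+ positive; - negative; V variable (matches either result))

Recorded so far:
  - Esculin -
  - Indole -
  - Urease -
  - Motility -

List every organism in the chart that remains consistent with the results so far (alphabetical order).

Arcanobacterium haemolyticum, Corynebacterium diphtheriae, Corynebacterium jeikeium, Erysipelothrix rhusiopathiae, Lactobacillus acidophilus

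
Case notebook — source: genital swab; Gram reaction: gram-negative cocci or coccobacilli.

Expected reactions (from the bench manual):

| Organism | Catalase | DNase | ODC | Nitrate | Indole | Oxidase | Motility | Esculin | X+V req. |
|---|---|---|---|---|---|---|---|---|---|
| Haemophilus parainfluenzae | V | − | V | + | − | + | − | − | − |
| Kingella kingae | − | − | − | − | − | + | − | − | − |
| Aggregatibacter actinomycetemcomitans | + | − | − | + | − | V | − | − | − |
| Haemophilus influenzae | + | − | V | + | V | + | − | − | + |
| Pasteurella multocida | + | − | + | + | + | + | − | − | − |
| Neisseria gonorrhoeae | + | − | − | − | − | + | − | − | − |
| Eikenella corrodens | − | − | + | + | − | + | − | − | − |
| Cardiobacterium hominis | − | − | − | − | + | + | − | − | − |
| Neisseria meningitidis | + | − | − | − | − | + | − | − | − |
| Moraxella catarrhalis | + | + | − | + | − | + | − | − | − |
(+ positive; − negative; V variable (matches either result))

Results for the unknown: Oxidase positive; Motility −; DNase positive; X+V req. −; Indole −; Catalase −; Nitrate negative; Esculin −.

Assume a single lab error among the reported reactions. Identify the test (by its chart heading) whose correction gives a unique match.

As reported, no row in the chart matches all 8 reactions.
Reversing Esculin → still no organism matches.
Reversing Nitrate → still no organism matches.
Reversing Oxidase → still no organism matches.
Reversing Motility → still no organism matches.
Reversing Indole → still no organism matches.
Reversing Catalase → still no organism matches.
Reversing X+V req. → still no organism matches.
Reversing DNase (to −) → unique match: Kingella kingae.

DNase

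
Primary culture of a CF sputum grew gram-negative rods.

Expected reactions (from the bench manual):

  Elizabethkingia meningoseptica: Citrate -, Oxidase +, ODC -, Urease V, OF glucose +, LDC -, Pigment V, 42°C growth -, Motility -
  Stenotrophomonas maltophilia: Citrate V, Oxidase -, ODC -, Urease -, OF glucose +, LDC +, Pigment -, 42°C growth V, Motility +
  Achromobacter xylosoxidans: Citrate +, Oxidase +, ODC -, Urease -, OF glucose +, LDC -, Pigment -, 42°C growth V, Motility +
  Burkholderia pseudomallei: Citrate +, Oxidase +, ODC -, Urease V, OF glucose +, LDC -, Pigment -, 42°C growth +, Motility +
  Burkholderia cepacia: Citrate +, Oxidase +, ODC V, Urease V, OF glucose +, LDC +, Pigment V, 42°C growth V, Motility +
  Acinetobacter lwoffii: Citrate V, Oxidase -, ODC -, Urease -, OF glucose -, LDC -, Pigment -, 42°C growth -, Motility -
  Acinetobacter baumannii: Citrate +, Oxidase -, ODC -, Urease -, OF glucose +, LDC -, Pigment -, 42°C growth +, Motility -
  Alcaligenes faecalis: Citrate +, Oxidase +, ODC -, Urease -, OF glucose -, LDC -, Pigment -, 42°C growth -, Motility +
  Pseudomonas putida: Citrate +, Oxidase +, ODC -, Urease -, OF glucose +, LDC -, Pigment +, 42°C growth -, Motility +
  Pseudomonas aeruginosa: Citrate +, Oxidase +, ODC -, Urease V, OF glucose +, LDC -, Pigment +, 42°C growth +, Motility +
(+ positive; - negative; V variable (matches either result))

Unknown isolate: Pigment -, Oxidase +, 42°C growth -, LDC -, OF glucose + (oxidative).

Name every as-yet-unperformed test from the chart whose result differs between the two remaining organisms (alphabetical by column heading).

Citrate, Motility

Oxidase +: excludes Stenotrophomonas maltophilia, Acinetobacter lwoffii, Acinetobacter baumannii — 7 left.
42°C growth -: excludes Burkholderia pseudomallei, Pseudomonas aeruginosa — 5 left.
LDC -: excludes Burkholderia cepacia — 4 left.
OF glucose +: excludes Alcaligenes faecalis — 3 left.
Pigment -: excludes Pseudomonas putida — 2 left.
Two candidates remain: Achromobacter xylosoxidans and Elizabethkingia meningoseptica.
  Citrate: Achromobacter xylosoxidans +, Elizabethkingia meningoseptica - — discriminates.
  ODC: - vs - — same for both, does not separate.
  Urease: - vs V — variable for at least one, does not separate.
  Motility: Achromobacter xylosoxidans +, Elizabethkingia meningoseptica - — discriminates.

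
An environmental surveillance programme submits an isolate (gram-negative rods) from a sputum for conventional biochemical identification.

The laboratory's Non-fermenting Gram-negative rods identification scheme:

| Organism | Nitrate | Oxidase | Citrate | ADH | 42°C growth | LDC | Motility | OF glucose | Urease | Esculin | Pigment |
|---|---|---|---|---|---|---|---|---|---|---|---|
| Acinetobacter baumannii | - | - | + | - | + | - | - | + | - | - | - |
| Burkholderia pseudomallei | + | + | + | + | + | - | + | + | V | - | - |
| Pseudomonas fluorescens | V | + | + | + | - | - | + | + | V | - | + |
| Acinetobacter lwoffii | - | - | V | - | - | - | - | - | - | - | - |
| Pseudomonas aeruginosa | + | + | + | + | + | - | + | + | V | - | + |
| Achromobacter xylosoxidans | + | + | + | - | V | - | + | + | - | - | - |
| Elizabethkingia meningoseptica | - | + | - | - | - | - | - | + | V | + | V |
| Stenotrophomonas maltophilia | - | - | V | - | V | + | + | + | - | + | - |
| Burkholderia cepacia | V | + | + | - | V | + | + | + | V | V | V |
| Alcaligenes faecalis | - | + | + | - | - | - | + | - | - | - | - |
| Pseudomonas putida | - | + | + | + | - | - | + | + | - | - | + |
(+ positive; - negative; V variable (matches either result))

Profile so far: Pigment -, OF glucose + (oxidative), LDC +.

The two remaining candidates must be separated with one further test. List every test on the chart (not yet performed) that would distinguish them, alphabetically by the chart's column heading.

Oxidase

OF glucose +: excludes Acinetobacter lwoffii, Alcaligenes faecalis — 9 left.
Pigment -: excludes Pseudomonas fluorescens, Pseudomonas aeruginosa, Pseudomonas putida — 6 left.
LDC +: excludes Acinetobacter baumannii, Burkholderia pseudomallei, Achromobacter xylosoxidans, Elizabethkingia meningoseptica — 2 left.
Two candidates remain: Burkholderia cepacia and Stenotrophomonas maltophilia.
  Nitrate: V vs - — variable for at least one, does not separate.
  Oxidase: Burkholderia cepacia +, Stenotrophomonas maltophilia - — discriminates.
  Citrate: + vs V — variable for at least one, does not separate.
  ADH: - vs - — same for both, does not separate.
  42°C growth: V vs V — variable for at least one, does not separate.
  Motility: + vs + — same for both, does not separate.
  Urease: V vs - — variable for at least one, does not separate.
  Esculin: V vs + — variable for at least one, does not separate.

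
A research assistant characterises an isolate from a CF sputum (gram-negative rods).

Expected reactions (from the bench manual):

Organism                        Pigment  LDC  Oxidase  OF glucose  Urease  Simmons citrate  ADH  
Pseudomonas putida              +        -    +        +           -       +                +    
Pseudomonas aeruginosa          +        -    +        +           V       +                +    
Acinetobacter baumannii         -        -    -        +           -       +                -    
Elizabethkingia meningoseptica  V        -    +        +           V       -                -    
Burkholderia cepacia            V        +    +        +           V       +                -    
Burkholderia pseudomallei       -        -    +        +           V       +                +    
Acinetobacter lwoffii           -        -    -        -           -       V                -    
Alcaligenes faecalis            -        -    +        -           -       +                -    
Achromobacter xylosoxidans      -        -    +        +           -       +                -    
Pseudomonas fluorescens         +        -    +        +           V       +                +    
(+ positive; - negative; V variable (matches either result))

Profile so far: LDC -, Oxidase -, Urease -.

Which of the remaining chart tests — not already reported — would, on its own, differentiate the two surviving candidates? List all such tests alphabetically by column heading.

Urease -: all 10 remaining candidates are consistent.
Oxidase -: excludes 8 organisms — 2 left.
LDC -: all 2 remaining candidates are consistent.
Two candidates remain: Acinetobacter baumannii and Acinetobacter lwoffii.
  Pigment: - vs - — same for both, does not separate.
  OF glucose: Acinetobacter baumannii +, Acinetobacter lwoffii - — discriminates.
  Simmons citrate: + vs V — variable for at least one, does not separate.
  ADH: - vs - — same for both, does not separate.

OF glucose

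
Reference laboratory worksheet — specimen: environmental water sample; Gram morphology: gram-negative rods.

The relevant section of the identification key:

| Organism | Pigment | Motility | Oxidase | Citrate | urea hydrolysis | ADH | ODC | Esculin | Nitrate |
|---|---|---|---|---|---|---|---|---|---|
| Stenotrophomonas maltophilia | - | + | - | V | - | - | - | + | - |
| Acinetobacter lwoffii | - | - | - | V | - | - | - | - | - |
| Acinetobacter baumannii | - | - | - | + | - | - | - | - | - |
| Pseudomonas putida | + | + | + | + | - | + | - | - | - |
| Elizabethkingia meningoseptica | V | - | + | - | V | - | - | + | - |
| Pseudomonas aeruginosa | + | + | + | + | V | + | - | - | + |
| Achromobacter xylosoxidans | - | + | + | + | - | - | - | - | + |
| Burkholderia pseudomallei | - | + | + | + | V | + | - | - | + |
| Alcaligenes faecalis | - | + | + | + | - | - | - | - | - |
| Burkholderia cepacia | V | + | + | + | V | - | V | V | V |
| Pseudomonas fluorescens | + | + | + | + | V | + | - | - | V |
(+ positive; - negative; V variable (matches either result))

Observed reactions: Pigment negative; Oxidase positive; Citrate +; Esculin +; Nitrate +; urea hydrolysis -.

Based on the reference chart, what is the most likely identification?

Esculin +: excludes 8 organisms — 3 left.
Pigment -: all 3 remaining candidates are consistent.
Oxidase +: excludes Stenotrophomonas maltophilia — 2 left.
Nitrate +: excludes Elizabethkingia meningoseptica — 1 left.
urea hydrolysis -: the one remaining candidate is consistent.
Citrate +: the one remaining candidate is consistent.

Burkholderia cepacia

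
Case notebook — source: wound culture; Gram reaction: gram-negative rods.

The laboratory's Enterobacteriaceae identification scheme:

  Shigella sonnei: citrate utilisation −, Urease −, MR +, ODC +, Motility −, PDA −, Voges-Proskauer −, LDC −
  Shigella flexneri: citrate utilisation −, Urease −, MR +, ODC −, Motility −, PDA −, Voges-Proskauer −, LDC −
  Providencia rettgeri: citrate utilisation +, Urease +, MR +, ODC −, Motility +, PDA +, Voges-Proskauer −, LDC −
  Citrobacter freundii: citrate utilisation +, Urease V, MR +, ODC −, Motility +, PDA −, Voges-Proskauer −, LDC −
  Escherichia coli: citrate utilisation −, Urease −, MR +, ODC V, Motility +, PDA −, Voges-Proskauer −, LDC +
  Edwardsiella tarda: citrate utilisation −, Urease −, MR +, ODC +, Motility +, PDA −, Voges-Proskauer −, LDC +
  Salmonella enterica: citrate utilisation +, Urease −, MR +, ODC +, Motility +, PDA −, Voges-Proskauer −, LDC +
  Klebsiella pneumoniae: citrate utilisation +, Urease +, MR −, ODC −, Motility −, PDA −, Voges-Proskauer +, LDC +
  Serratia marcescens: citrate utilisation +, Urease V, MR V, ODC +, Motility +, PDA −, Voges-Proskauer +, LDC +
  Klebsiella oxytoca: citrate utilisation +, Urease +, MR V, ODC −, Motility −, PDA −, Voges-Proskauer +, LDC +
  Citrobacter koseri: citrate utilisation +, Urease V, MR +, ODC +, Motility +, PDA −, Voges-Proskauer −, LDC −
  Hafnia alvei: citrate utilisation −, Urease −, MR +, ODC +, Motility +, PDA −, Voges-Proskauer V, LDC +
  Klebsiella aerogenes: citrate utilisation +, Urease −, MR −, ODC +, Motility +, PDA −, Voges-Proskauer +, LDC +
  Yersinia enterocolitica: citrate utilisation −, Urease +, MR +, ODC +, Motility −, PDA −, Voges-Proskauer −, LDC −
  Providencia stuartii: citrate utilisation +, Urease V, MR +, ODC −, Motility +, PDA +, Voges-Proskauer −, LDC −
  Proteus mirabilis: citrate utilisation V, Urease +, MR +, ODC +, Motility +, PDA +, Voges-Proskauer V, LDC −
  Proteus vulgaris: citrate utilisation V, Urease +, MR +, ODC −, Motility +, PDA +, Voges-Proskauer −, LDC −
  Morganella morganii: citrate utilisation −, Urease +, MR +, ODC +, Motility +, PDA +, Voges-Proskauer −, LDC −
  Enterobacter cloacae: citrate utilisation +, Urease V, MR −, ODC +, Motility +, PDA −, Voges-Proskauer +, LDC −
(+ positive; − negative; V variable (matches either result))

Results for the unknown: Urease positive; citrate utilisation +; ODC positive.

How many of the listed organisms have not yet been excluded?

4

citrate utilisation +: excludes 7 organisms — 12 left.
ODC +: excludes 6 organisms — 6 left.
Urease +: excludes Salmonella enterica, Klebsiella aerogenes — 4 left.
Still consistent: Citrobacter koseri, Enterobacter cloacae, Proteus mirabilis, Serratia marcescens.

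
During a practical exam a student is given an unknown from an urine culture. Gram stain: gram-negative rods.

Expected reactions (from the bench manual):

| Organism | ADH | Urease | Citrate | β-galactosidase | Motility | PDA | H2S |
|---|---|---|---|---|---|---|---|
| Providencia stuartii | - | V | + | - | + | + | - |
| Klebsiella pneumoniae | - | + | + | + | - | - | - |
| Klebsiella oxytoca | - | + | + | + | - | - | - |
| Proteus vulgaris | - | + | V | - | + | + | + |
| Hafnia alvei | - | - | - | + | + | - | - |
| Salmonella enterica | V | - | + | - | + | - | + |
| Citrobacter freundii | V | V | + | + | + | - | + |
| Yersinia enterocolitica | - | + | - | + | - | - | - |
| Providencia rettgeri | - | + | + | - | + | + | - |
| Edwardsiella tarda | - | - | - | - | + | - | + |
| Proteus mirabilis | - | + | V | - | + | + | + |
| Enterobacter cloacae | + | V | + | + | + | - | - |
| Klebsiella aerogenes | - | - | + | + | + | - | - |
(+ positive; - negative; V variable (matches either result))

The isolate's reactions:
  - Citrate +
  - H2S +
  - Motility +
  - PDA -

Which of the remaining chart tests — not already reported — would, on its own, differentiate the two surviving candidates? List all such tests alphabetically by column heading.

Motility +: excludes Klebsiella pneumoniae, Klebsiella oxytoca, Yersinia enterocolitica — 10 left.
H2S +: excludes 5 organisms — 5 left.
PDA -: excludes Proteus vulgaris, Proteus mirabilis — 3 left.
Citrate +: excludes Edwardsiella tarda — 2 left.
Two candidates remain: Citrobacter freundii and Salmonella enterica.
  ADH: V vs V — variable for at least one, does not separate.
  Urease: V vs - — variable for at least one, does not separate.
  β-galactosidase: Citrobacter freundii +, Salmonella enterica - — discriminates.

β-galactosidase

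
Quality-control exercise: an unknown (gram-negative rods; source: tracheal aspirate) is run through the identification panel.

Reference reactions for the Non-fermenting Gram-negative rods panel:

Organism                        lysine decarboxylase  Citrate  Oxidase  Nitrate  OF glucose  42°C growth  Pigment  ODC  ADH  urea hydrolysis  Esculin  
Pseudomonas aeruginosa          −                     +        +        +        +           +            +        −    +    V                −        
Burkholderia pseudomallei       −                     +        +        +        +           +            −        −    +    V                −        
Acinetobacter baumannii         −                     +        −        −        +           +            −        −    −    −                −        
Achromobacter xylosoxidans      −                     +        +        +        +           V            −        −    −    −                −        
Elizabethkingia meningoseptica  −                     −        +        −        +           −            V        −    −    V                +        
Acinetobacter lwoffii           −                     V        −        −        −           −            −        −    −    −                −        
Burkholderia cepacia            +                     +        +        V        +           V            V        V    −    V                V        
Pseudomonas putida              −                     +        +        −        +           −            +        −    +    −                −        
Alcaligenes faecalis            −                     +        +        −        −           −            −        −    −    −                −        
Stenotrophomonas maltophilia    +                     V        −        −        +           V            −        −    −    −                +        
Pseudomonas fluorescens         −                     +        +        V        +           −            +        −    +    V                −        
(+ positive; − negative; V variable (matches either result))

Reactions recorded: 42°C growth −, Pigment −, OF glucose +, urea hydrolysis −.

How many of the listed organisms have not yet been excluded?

OF glucose +: excludes Acinetobacter lwoffii, Alcaligenes faecalis — 9 left.
urea hydrolysis −: all 9 remaining candidates are consistent.
42°C growth −: excludes Pseudomonas aeruginosa, Burkholderia pseudomallei, Acinetobacter baumannii — 6 left.
Pigment −: excludes Pseudomonas putida, Pseudomonas fluorescens — 4 left.
Still consistent: Achromobacter xylosoxidans, Burkholderia cepacia, Elizabethkingia meningoseptica, Stenotrophomonas maltophilia.

4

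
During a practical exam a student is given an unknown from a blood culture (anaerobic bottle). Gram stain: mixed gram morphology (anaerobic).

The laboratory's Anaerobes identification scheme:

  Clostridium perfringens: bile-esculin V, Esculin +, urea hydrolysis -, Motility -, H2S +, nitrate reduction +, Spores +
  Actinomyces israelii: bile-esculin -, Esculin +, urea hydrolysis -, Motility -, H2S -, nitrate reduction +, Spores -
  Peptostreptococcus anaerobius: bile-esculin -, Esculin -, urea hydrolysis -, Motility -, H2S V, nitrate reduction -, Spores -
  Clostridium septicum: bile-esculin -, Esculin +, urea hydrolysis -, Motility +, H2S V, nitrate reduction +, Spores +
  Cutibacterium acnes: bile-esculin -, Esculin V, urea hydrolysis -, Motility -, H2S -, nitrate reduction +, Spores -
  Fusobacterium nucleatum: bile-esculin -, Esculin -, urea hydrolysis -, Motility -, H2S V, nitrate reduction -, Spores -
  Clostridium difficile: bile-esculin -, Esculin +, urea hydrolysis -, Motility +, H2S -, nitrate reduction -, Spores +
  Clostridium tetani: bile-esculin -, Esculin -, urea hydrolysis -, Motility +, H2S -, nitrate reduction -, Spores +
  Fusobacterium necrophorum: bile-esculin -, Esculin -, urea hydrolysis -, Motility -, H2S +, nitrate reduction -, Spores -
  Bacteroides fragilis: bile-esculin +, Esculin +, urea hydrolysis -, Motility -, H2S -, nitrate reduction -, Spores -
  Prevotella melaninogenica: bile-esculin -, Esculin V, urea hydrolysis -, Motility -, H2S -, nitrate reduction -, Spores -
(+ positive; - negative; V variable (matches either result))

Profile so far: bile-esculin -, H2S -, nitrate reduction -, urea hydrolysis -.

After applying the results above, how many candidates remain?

nitrate reduction -: excludes Clostridium perfringens, Actinomyces israelii, Clostridium septicum, Cutibacterium acnes — 7 left.
bile-esculin -: excludes Bacteroides fragilis — 6 left.
H2S -: excludes Fusobacterium necrophorum — 5 left.
urea hydrolysis -: all 5 remaining candidates are consistent.
Still consistent: Clostridium difficile, Clostridium tetani, Fusobacterium nucleatum, Peptostreptococcus anaerobius, Prevotella melaninogenica.

5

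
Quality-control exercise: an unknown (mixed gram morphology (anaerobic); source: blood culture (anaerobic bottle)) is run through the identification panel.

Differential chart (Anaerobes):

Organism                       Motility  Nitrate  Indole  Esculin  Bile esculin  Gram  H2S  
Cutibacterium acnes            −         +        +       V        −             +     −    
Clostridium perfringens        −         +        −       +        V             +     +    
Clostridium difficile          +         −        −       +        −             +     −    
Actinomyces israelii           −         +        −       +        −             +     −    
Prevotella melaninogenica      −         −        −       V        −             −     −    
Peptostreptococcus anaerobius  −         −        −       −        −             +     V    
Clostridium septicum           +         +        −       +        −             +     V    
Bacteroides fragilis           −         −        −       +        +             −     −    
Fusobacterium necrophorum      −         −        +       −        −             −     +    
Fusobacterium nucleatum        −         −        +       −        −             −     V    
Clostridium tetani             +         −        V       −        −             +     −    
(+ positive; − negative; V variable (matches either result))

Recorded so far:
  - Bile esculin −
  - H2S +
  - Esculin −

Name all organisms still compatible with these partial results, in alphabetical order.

Fusobacterium necrophorum, Fusobacterium nucleatum, Peptostreptococcus anaerobius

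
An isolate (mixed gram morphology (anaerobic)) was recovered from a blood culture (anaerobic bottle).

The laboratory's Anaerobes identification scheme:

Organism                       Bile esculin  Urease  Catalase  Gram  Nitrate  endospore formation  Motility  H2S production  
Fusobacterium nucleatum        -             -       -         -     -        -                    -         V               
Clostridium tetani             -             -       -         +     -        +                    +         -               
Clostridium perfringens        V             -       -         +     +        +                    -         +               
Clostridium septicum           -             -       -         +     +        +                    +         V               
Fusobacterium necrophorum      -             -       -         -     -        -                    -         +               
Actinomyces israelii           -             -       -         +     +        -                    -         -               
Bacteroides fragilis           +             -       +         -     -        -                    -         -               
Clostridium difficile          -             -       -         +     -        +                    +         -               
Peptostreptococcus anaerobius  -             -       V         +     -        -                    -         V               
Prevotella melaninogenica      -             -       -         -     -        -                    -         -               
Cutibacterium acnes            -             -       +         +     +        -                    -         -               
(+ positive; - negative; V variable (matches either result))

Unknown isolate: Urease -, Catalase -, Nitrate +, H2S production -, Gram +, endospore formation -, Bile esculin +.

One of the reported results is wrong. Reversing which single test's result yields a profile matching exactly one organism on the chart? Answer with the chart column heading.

As reported, no row in the chart matches all 7 reactions.
Reversing Nitrate → still no organism matches.
Reversing endospore formation → still no organism matches.
Reversing H2S production → still no organism matches.
Reversing Catalase → still no organism matches.
Reversing Bile esculin (to -) → unique match: Actinomyces israelii.
Reversing Urease → still no organism matches.
Reversing Gram → still no organism matches.

Bile esculin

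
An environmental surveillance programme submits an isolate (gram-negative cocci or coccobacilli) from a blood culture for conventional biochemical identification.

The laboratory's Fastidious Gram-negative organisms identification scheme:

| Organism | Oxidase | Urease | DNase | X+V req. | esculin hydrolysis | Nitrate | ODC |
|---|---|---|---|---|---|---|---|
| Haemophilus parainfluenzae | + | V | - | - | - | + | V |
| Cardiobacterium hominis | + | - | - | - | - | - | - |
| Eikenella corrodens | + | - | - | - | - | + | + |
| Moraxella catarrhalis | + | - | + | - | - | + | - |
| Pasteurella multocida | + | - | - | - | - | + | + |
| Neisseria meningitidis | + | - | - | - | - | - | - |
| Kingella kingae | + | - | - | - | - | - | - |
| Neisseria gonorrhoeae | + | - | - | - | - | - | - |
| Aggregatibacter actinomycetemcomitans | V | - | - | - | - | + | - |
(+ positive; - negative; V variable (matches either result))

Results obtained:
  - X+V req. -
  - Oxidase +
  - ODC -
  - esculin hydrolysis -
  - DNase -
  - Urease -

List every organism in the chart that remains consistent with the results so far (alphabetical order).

Aggregatibacter actinomycetemcomitans, Cardiobacterium hominis, Haemophilus parainfluenzae, Kingella kingae, Neisseria gonorrhoeae, Neisseria meningitidis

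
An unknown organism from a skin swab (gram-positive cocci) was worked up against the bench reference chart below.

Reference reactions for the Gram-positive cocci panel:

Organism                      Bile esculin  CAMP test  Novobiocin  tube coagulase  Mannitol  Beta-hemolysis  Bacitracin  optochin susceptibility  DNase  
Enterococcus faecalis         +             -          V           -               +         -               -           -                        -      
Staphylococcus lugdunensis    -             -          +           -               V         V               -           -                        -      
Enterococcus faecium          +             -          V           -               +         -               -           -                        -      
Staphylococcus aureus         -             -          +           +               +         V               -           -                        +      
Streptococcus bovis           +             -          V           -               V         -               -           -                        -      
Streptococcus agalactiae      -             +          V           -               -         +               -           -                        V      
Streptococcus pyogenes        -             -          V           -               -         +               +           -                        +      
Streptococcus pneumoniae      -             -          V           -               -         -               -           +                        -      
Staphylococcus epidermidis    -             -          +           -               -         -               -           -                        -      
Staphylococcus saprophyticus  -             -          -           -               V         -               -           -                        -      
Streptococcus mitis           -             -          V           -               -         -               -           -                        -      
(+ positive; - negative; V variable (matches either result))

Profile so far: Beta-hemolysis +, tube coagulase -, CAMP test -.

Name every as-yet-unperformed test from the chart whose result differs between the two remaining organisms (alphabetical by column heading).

Bacitracin, DNase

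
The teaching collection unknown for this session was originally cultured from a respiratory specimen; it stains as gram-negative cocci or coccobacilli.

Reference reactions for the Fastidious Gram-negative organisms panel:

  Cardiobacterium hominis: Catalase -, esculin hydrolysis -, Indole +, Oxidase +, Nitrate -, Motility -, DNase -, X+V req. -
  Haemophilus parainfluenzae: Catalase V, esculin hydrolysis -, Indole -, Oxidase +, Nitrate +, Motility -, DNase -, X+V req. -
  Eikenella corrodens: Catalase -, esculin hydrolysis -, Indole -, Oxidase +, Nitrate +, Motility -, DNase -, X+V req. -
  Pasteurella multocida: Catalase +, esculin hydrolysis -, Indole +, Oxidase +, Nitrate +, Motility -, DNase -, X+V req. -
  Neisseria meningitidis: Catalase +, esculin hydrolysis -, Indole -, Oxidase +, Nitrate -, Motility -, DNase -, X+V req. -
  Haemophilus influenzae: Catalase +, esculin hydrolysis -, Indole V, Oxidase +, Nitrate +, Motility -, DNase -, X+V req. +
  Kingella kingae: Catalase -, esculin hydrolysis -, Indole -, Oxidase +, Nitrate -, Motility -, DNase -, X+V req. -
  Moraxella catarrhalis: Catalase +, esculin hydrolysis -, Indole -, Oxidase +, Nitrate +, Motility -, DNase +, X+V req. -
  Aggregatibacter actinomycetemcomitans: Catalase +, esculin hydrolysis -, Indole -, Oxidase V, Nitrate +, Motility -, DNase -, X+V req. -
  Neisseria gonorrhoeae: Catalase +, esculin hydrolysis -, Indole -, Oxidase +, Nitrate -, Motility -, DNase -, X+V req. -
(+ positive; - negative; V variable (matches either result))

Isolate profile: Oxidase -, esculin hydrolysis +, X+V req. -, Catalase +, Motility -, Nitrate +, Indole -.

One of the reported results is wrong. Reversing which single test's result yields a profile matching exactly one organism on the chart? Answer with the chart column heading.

As reported, no row in the chart matches all 7 reactions.
Reversing Oxidase → still no organism matches.
Reversing X+V req. → still no organism matches.
Reversing Nitrate → still no organism matches.
Reversing Catalase → still no organism matches.
Reversing Indole → still no organism matches.
Reversing esculin hydrolysis (to -) → unique match: Aggregatibacter actinomycetemcomitans.
Reversing Motility → still no organism matches.

esculin hydrolysis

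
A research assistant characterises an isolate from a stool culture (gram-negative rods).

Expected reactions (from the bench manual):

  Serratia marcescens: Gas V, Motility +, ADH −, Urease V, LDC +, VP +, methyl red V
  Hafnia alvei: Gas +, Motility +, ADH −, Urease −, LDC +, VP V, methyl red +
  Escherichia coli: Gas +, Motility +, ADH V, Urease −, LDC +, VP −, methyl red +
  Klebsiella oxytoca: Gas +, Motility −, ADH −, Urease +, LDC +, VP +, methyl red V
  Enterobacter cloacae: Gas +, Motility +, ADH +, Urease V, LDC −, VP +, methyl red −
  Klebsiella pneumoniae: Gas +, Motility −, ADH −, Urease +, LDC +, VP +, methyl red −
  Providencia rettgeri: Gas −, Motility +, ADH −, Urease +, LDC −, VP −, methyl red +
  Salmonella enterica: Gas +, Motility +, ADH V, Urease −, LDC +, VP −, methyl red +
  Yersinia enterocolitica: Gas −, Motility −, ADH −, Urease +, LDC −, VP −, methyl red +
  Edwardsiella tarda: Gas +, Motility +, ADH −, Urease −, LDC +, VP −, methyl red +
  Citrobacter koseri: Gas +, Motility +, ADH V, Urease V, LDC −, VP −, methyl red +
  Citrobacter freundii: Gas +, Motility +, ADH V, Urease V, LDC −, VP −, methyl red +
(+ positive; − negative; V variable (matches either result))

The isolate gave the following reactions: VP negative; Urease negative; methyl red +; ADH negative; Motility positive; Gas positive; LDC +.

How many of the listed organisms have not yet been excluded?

4

VP −: excludes Serratia marcescens, Klebsiella oxytoca, Enterobacter cloacae, Klebsiella pneumoniae — 8 left.
ADH −: all 8 remaining candidates are consistent.
Urease −: excludes Providencia rettgeri, Yersinia enterocolitica — 6 left.
LDC +: excludes Citrobacter koseri, Citrobacter freundii — 4 left.
Motility +: all 4 remaining candidates are consistent.
Gas +: all 4 remaining candidates are consistent.
methyl red +: all 4 remaining candidates are consistent.
Still consistent: Edwardsiella tarda, Escherichia coli, Hafnia alvei, Salmonella enterica.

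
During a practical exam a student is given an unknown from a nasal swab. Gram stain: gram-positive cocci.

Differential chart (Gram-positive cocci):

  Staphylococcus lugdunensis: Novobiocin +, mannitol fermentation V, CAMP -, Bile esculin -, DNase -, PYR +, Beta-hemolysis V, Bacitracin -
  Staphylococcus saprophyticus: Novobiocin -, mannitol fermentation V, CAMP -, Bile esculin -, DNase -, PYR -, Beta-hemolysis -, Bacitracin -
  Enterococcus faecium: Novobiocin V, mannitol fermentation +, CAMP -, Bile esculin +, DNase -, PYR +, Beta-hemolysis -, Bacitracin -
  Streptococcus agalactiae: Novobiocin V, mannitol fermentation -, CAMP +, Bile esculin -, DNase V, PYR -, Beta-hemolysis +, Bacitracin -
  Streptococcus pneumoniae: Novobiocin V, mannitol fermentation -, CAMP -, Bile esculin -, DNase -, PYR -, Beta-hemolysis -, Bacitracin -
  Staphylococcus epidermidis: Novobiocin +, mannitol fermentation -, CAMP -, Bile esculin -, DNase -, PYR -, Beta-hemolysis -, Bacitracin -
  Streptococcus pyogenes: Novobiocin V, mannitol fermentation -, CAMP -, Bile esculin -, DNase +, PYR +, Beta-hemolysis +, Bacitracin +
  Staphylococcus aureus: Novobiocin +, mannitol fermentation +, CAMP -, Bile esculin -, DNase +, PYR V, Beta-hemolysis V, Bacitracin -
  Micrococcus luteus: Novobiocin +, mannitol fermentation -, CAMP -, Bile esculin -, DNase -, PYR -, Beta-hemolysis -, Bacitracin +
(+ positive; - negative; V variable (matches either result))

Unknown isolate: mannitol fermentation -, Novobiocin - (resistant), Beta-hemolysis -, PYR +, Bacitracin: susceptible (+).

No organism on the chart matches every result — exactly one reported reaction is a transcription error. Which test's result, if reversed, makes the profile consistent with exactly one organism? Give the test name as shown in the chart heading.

Beta-hemolysis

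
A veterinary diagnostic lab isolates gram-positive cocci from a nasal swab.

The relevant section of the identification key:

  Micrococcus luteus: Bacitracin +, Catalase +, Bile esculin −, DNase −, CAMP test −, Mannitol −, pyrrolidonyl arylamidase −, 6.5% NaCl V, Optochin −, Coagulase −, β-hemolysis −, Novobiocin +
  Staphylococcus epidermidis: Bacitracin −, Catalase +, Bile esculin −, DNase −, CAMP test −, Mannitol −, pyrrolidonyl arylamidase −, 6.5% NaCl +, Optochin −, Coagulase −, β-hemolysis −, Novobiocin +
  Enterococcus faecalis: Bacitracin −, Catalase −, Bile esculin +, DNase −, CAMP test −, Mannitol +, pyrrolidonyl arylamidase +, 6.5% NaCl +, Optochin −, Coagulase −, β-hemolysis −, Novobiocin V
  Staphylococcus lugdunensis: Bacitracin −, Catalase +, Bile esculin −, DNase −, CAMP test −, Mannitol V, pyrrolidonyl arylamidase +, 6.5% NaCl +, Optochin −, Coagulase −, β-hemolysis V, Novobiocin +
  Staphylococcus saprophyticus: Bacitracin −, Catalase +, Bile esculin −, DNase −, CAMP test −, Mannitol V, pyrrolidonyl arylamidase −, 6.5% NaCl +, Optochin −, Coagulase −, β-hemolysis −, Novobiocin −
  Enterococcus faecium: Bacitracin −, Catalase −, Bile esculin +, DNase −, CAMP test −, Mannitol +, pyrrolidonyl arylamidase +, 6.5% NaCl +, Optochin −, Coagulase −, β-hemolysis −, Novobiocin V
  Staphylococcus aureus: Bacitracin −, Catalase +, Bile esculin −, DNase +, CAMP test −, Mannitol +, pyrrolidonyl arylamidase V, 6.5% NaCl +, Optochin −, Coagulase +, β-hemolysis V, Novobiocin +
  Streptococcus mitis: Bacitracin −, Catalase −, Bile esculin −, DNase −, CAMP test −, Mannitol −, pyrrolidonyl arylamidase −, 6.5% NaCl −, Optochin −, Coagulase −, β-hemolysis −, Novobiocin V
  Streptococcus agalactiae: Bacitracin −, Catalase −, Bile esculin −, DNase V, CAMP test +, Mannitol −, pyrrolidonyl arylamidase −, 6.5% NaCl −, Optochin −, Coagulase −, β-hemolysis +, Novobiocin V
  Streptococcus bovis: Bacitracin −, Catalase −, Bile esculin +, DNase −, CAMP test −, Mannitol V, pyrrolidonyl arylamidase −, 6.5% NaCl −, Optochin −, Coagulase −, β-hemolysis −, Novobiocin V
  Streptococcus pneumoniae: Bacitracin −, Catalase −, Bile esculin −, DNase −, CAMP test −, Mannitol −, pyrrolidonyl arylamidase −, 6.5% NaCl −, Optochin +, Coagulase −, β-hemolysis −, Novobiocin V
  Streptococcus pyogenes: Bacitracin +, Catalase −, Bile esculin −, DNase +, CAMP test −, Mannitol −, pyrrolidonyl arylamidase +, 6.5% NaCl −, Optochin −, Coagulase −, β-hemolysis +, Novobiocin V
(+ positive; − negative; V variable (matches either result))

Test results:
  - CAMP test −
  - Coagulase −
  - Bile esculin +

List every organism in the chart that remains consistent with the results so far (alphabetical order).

CAMP test −: excludes Streptococcus agalactiae — 11 left.
Bile esculin +: excludes 8 organisms — 3 left.
Coagulase −: all 3 remaining candidates are consistent.

Enterococcus faecalis, Enterococcus faecium, Streptococcus bovis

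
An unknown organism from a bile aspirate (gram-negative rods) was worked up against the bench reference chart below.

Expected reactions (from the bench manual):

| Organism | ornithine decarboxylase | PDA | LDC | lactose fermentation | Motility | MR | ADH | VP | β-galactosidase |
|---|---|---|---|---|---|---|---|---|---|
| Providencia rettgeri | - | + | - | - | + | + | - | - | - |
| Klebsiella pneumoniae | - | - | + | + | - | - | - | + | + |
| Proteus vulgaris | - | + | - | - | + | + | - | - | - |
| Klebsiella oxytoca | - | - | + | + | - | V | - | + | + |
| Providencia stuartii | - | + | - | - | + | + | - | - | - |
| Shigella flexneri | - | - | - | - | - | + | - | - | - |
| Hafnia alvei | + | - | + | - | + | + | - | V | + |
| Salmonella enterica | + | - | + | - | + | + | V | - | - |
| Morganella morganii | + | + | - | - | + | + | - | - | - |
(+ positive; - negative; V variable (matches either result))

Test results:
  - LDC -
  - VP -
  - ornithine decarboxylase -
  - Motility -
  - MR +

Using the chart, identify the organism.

VP -: excludes Klebsiella pneumoniae, Klebsiella oxytoca — 7 left.
LDC -: excludes Hafnia alvei, Salmonella enterica — 5 left.
Motility -: excludes Providencia rettgeri, Proteus vulgaris, Providencia stuartii, Morganella morganii — 1 left.
ornithine decarboxylase -: the one remaining candidate is consistent.
MR +: the one remaining candidate is consistent.

Shigella flexneri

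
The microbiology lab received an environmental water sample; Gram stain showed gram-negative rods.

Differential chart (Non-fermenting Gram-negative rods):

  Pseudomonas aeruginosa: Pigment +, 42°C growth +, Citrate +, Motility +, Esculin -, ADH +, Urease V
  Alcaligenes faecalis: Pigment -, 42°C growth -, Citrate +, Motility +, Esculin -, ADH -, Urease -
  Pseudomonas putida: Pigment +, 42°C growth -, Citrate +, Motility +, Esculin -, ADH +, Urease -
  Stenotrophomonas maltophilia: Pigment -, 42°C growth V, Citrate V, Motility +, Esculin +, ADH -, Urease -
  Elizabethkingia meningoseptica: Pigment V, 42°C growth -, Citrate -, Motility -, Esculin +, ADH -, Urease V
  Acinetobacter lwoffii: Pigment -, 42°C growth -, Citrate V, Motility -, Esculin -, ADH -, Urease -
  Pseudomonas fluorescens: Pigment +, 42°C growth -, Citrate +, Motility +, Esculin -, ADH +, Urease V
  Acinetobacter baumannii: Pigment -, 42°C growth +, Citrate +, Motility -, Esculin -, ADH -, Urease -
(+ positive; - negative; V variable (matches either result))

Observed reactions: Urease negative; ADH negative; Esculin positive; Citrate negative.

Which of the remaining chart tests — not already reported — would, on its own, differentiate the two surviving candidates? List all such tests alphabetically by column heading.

ADH -: excludes Pseudomonas aeruginosa, Pseudomonas putida, Pseudomonas fluorescens — 5 left.
Urease -: all 5 remaining candidates are consistent.
Citrate -: excludes Alcaligenes faecalis, Acinetobacter baumannii — 3 left.
Esculin +: excludes Acinetobacter lwoffii — 2 left.
Two candidates remain: Elizabethkingia meningoseptica and Stenotrophomonas maltophilia.
  Pigment: V vs - — variable for at least one, does not separate.
  42°C growth: - vs V — variable for at least one, does not separate.
  Motility: Elizabethkingia meningoseptica -, Stenotrophomonas maltophilia + — discriminates.

Motility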